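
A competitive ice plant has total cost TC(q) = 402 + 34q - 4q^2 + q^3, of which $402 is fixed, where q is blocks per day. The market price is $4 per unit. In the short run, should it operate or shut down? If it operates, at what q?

Shut down

Strip out fixed cost: VC = 34q - 4q^2 + q^3. Then AVC = 34 - 4q + q^2 and MC = 34 - 8q + 3q^2.
The AVC parabola has its vertex at q = 4/2 = 2, where AVC = 34 - 4·2 + 2^2 = $30.
P = $4 lies below min AVC = $30; no output level covers variable cost.
The firm minimizes its loss by shutting down and losing only its fixed cost of $402.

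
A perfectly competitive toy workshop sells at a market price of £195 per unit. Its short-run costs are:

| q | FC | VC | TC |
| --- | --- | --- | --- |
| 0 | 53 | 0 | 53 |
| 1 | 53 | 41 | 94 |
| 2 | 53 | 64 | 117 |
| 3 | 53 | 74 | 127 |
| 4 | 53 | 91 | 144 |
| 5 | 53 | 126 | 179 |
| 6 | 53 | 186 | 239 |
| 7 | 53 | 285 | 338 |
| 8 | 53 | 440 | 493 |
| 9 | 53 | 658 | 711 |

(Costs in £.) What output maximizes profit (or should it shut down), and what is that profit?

q = 8; profit = £1067

Profit at each row (π = 195q − TC): q=0: -53; q=1: 101; q=2: 273; q=3: 458; q=4: 636; q=5: 796; q=6: 931; q=7: 1027; q=8: 1067; q=9: 1044.
Profit is maximized at q = 8. AVC there is 440/8 = £55 ≤ P, so producing beats shutting down (which would give -£53).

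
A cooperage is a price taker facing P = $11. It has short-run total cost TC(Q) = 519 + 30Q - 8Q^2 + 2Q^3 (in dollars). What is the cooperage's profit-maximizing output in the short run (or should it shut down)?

Strip out fixed cost: VC = 30Q - 8Q^2 + 2Q^3. Then AVC = 30 - 8Q + 2Q^2 and MC = 30 - 16Q + 6Q^2.
The AVC parabola has its vertex at Q = 8/4 = 2, where AVC = 30 - 8·2 + 2·2^2 = $22.
Since P = $11 < min AVC = $22, price fails to cover variable cost at any output.
Shutting down limits the loss to fixed cost, $519.

Shut down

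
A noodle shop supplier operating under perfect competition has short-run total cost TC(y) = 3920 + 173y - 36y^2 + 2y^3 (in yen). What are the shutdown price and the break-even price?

Shutdown price = min AVC. AVC = 173 - 36y + 2y^2, with vertex at y = 9 and minimum ¥11.
ATC = 3920/y + 173 - 36y + 2y^2. Setting dATC/dy = −3920/y^2 − 36 + 4y = 0 gives y = 14 (since 4·14^3 − 36·14^2 = 3920).
min ATC = 3920/14 + 173 − 36·14 + 2·14^2 = ¥341. That is the break-even price.
For ¥11 ≤ P < ¥341 the firm produces at a loss; below ¥11 it shuts down.

Shutdown price = ¥11; break-even price = ¥341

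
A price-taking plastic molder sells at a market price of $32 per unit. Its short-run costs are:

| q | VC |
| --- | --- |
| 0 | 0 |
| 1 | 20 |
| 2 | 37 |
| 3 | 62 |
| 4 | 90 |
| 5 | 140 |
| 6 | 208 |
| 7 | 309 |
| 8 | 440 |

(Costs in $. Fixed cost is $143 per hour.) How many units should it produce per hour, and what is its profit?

Profit at each row (π = 32q − TC): q=0: -143; q=1: -131; q=2: -116; q=3: -109; q=4: -105; q=5: -123; q=6: -159; q=7: -228; q=8: -327.
Profit is maximized at q = 4. AVC there is 90/4 = $22.50 ≤ P, so producing beats shutting down (which would give -$143).

q = 4; profit = -$105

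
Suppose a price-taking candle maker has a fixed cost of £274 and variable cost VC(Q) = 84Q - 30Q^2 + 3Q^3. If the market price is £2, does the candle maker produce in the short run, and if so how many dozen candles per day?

Strip out fixed cost: VC = 84Q - 30Q^2 + 3Q^3. Then AVC = 84 - 30Q + 3Q^2 and MC = 84 - 60Q + 9Q^2.
AVC hits its minimum where MC = AVC, at Q = 5, giving min AVC = 84 - 30·5 + 3·5^2 = £9.
Since P = £2 < min AVC = £9, price fails to cover variable cost at any output.
The firm minimizes its loss by shutting down and losing only its fixed cost of £274.

Shut down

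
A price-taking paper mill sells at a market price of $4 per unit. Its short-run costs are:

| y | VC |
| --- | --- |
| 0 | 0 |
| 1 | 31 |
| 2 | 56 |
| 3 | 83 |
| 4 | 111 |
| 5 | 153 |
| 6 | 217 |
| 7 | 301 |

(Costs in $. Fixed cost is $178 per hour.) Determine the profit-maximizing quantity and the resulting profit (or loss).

y = 0 (shut down); profit = -$178

Compute π = P·y − TC at each output: y=0: -178; y=1: -205; y=2: -226; y=3: -249; y=4: -273; y=5: -311; y=6: -371; y=7: -451.
Profit is highest at y = 0. Equivalently, the lowest AVC in the table is 83/3 ≈ $27.67 at y = 3, and P = $4 falls below it — price never covers variable cost, so the firm shuts down and loses only its fixed cost.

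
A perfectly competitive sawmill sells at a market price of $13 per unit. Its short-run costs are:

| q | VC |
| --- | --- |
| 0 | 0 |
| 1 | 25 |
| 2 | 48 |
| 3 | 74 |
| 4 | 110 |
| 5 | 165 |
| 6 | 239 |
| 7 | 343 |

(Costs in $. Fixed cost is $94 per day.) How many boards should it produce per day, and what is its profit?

Profit at each row (π = 13q − TC): q=0: -94; q=1: -106; q=2: -116; q=3: -129; q=4: -152; q=5: -194; q=6: -255; q=7: -346.
Profit is highest at q = 0. Equivalently, the lowest AVC in the table is 48/2 ≈ $24 at q = 2, and P = $13 falls below it — price never covers variable cost, so the firm shuts down and loses only its fixed cost.

q = 0 (shut down); profit = -$94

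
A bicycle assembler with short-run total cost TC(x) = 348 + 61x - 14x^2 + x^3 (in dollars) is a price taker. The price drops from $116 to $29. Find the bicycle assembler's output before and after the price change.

Output falls from 11 to 8

AVC = 61 - 14x + x^2, minimized at x = 7 where min AVC = $12. MC = 61 - 28x + 3x^2.
With P = $116 above the shutdown price, P = MC gives x = 11.
At P = $29 ≥ min AVC, set P = MC: x = 8. The firm stays open but cuts output.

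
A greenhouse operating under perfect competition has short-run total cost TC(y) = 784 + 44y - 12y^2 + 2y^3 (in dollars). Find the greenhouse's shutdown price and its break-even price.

Shutdown price = min AVC. AVC = 44 - 12y + 2y^2, with vertex at y = 3 and minimum $26.
ATC = 784/y + 44 - 12y + 2y^2. Setting dATC/dy = −784/y^2 − 12 + 4y = 0 gives y = 7 (since 4·7^3 − 12·7^2 = 784).
min ATC = 784/7 + 44 − 12·7 + 2·7^2 = $170. That is the break-even price.
Between these two prices the firm operates at a loss; above $170 it earns a profit.

Shutdown price = $26; break-even price = $170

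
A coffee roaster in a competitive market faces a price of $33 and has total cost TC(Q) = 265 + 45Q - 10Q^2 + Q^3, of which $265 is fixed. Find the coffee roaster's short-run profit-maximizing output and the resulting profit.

AVC = 45 - 10Q + Q^2; min AVC = $20 at Q = 5. Since P = $33 ≥ min AVC, the firm produces.
With MC = 45 - 20Q + 3Q^2, P = MC on the upward-sloping part at Q* = 6.
TR = 33·6 = 198. TC = 265 + 126 = 391. Profit = 198 − 391 = -$193.
That loss of $193 beats the $265 the firm would lose by shutting down; producing recovers $72 of fixed cost.

Profit = -$193 at Q = 6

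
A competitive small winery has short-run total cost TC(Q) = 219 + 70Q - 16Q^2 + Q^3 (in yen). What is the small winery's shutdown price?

¥6 per unit

Short-run supply begins at min AVC. From VC = 70Q - 16Q^2 + Q^3, AVC = 70 - 16Q + Q^2.
At the minimum of AVC, MC = AVC. MC = 70 - 32Q + 3Q^2; setting MC = AVC gives 2Q^2 - 16Q = 0, so Q = 8. min AVC = 6.
So the shutdown price is ¥6.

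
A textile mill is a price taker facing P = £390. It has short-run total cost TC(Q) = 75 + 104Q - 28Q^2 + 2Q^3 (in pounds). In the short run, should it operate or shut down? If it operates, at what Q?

Produce at Q = 13

Variable cost is VC = 104Q - 28Q^2 + 2Q^3, so AVC = VC/Q = 104 - 28Q + 2Q^2 and MC = dTC/dQ = 104 - 56Q + 6Q^2.
AVC hits its minimum where MC = AVC, at Q = 7, giving min AVC = 104 - 28·7 + 2·7^2 = £6.
P = £390 exceeds min AVC = £6, so the firm stays open.
Set P = MC: 390 = 104 - 56Q + 6Q^2 → -286 - 56Q + 6Q^2 = 0. The roots are Q = -11/3 and Q = 13; the profit-maximizing output is on the rising part of MC, so Q* = 13.
Check: AVC at Q = 13 is £78 ≤ P, so revenue covers variable cost.
Profit = P·Q − TC = 390·13 − 1089 = £3981.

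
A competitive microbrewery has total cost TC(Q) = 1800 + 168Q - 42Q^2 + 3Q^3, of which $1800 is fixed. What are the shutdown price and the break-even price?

Shutdown price = min AVC. AVC = 168 - 42Q + 3Q^2, with vertex at Q = 7 and minimum $21.
ATC = 1800/Q + 168 - 42Q + 3Q^2. Setting dATC/dQ = −1800/Q^2 − 42 + 6Q = 0 gives Q = 10 (since 6·10^3 − 42·10^2 = 1800).
min ATC = 1800/10 + 168 − 42·10 + 3·10^2 = $228. That is the break-even price.
For $21 ≤ P < $228 the firm produces at a loss; below $21 it shuts down.

Shutdown price = $21; break-even price = $228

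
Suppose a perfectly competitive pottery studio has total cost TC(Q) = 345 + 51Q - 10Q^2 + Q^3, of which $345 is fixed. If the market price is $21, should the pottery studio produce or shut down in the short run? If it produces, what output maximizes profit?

Strip out fixed cost: VC = 51Q - 10Q^2 + Q^3. Then AVC = 51 - 10Q + Q^2 and MC = 51 - 20Q + 3Q^2.
The AVC parabola has its vertex at Q = 10/2 = 5, where AVC = 51 - 10·5 + 5^2 = $26.
Since P = $21 < min AVC = $26, price fails to cover variable cost at any output.
Best response: produce nothing and absorb the $345 fixed cost.

Shut down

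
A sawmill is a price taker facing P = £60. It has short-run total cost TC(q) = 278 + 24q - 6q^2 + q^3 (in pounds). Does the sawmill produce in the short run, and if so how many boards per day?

Variable cost is VC = 24q - 6q^2 + q^3, so AVC = VC/q = 24 - 6q + q^2 and MC = dTC/dq = 24 - 12q + 3q^2.
The AVC parabola has its vertex at q = 6/2 = 3, where AVC = 24 - 6·3 + 3^2 = £15.
P = £60 exceeds min AVC = £15, so the firm stays open.
P = MC gives -36 - 12q + 3q^2 = 0, with roots -2 and 6. Take the larger (rising MC): q* = 6.
Check: AVC at q = 6 is £24 ≤ P, so revenue covers variable cost.
Profit = P·q − TC = 60·6 − 422 = -£62, a loss, but smaller than the £278 fixed cost the firm would lose by shutting down.

Produce at q = 6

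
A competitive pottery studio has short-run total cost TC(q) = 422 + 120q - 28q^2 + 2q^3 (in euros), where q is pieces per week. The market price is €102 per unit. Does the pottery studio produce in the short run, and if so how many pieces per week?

Produce at q = 9

From TC, MC = TC'(q) = 120 - 56q + 6q^2 and AVC = VC/q = 120 - 28q + 2q^2.
The AVC parabola has its vertex at q = 28/4 = 7, where AVC = 120 - 28·7 + 2·7^2 = €22.
Since P = €102 ≥ min AVC = €22, price covers variable cost and the firm should produce.
Solving P = MC: 18 - 56q + 6q^2 = 0 ⇒ q = 1/3 or 9. On the upward-sloping branch, q* = 9.
Check: AVC at q = 9 is €30 ≤ P, so revenue covers variable cost.
Profit = P·q − TC = 102·9 − 692 = €226.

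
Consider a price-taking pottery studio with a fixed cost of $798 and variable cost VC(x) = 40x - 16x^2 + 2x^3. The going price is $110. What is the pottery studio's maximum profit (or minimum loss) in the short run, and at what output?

Profit = -$210 at x = 7

AVC = 40 - 16x + 2x^2; min AVC = $8 at x = 4. Since P = $110 ≥ min AVC, the firm produces.
With MC = 40 - 32x + 6x^2, P = MC on the upward-sloping part at x* = 7.
TR = 110·7 = 770. TC = 798 + 182 = 980. Profit = 770 − 980 = -$210.
That loss of $210 beats the $798 the firm would lose by shutting down; producing recovers $588 of fixed cost.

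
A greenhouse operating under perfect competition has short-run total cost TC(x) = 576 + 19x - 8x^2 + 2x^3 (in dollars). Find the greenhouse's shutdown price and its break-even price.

AVC = 19 - 8x + 2x^2; minimized at x = 2, giving min AVC = $11. That is the shutdown price.
ATC = 576/x + 19 - 8x + 2x^2. Setting dATC/dx = −576/x^2 − 8 + 4x = 0 gives x = 6 (since 4·6^3 − 8·6^2 = 576).
min ATC = 576/6 + 19 − 8·6 + 2·6^2 = $139. That is the break-even price.
For $11 ≤ P < $139 the firm produces at a loss; below $11 it shuts down.

Shutdown price = $11; break-even price = $139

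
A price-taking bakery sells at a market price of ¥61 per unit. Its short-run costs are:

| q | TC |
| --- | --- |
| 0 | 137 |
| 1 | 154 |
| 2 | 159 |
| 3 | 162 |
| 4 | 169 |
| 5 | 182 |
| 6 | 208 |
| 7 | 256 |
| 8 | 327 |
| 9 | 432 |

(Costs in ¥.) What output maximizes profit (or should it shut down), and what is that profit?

Profit at each row (π = 61q − TC): q=0: -137; q=1: -93; q=2: -37; q=3: 21; q=4: 75; q=5: 123; q=6: 158; q=7: 171; q=8: 161; q=9: 117.
Profit is maximized at q = 7. AVC there is 119/7 = ¥17 ≤ P, so producing beats shutting down (which would give -¥137).

q = 7; profit = ¥171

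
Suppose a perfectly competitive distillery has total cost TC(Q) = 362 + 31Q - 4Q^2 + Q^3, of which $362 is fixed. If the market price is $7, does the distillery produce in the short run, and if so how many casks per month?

Variable cost is VC = 31Q - 4Q^2 + Q^3, so AVC = VC/Q = 31 - 4Q + Q^2 and MC = dTC/dQ = 31 - 8Q + 3Q^2.
AVC is minimized where dAVC/dQ = -4 + 2Q = 0, at Q = 2; min AVC = 31 - 4·2 + 2^2 = $27.
Since P = $7 < min AVC = $27, price fails to cover variable cost at any output.
The firm minimizes its loss by shutting down and losing only its fixed cost of $362.

Shut down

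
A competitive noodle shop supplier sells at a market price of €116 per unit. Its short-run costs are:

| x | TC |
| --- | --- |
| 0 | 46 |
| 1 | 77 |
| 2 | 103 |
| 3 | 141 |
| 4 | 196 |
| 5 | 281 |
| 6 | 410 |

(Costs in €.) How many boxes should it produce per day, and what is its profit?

x = 5; profit = €299

Profit at each row (π = 116x − TC): x=0: -46; x=1: 39; x=2: 129; x=3: 207; x=4: 268; x=5: 299; x=6: 286.
Profit is maximized at x = 5. AVC there is 235/5 = €47 ≤ P, so producing beats shutting down (which would give -€46).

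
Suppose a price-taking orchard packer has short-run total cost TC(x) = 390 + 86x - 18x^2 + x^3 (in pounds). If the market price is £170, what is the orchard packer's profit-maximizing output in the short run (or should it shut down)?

Produce at x = 14

Strip out fixed cost: VC = 86x - 18x^2 + x^3. Then AVC = 86 - 18x + x^2 and MC = 86 - 36x + 3x^2.
AVC is minimized where dAVC/dx = -18 + 2x = 0, at x = 9; min AVC = 86 - 18·9 + 9^2 = £5.
Because £170 ≥ £5, revenue can cover variable cost; the firm operates.
Solving P = MC: -84 - 36x + 3x^2 = 0 ⇒ x = -2 or 14. On the upward-sloping branch, x* = 14.
Check: AVC at x = 14 is £30 ≤ P, so revenue covers variable cost.
Profit = P·x − TC = 170·14 − 810 = £1570.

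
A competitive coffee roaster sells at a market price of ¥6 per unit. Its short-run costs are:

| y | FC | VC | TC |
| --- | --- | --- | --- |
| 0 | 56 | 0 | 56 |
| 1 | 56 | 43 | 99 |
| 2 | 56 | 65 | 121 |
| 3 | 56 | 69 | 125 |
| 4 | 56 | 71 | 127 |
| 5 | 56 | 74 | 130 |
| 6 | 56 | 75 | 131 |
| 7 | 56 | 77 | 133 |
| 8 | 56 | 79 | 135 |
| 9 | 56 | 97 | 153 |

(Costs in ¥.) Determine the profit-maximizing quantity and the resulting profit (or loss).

y = 0 (shut down); profit = -¥56

Profit at each row (π = 6y − TC): y=0: -56; y=1: -93; y=2: -109; y=3: -107; y=4: -103; y=5: -100; y=6: -95; y=7: -91; y=8: -87; y=9: -99.
Profit is highest at y = 0. Equivalently, the lowest AVC in the table is 79/8 ≈ ¥9.88 at y = 8, and P = ¥6 falls below it — price never covers variable cost, so the firm shuts down and loses only its fixed cost.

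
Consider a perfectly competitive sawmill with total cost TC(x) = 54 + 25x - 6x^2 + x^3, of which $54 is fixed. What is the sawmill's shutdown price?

The shutdown price is the minimum of AVC. VC = 25x - 6x^2 + x^3, so AVC = 25 - 6x + x^2.
dAVC/dx = -6 + 2x = 0 gives x = 3. min AVC = 25 - 6·3 + 3^2 = 16.
For P < $16 the firm produces nothing.

$16 per unit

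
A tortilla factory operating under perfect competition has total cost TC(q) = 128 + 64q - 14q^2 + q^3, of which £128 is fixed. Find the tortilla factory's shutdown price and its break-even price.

Shutdown price = min AVC. AVC = 64 - 14q + q^2, with vertex at q = 7 and minimum £15.
ATC = 128/q + 64 - 14q + q^2. Setting dATC/dq = −128/q^2 − 14 + 2q = 0 gives q = 8 (since 2·8^3 − 14·8^2 = 128).
min ATC = 128/8 + 64 − 14·8 + 8^2 = £32. That is the break-even price.
For £15 ≤ P < £32 the firm produces at a loss; below £15 it shuts down.

Shutdown price = £15; break-even price = £32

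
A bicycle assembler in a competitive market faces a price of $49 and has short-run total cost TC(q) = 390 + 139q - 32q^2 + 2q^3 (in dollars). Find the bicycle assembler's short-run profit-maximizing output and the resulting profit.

AVC = 139 - 32q + 2q^2; min AVC = $11 at q = 8. Since P = $49 ≥ min AVC, the firm produces.
With MC = 139 - 64q + 6q^2, P = MC on the upward-sloping part at q* = 9.
TR = 49·9 = 441. TC = 390 + 117 = 507. Profit = 441 − 507 = -$66.
Shutting down would mean losing the fixed cost of $390, so operating at a loss of $66 is better by $324.

Profit = -$66 at q = 9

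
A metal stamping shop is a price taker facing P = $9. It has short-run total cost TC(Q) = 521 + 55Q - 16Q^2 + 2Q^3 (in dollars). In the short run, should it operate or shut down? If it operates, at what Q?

Shut down

Strip out fixed cost: VC = 55Q - 16Q^2 + 2Q^3. Then AVC = 55 - 16Q + 2Q^2 and MC = 55 - 32Q + 6Q^2.
The AVC parabola has its vertex at Q = 16/4 = 4, where AVC = 55 - 16·4 + 2·4^2 = $23.
With P < min AVC ($9 < $23), every unit sold adds to the loss.
Best response: produce nothing and absorb the $521 fixed cost.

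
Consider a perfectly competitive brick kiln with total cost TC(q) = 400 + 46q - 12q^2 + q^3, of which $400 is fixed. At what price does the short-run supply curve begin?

Short-run supply begins at min AVC. From VC = 46q - 12q^2 + q^3, AVC = 46 - 12q + q^2.
dAVC/dq = -12 + 2q = 0 gives q = 6. min AVC = 46 - 12·6 + 6^2 = 10.
For P < $10 the firm produces nothing.

$10 per unit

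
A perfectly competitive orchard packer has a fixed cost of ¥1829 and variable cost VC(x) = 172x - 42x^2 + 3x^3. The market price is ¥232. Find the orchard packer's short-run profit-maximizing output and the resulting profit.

AVC = 172 - 42x + 3x^2 has its minimum ¥25 at x = 7; price ¥232 clears that bar, so the firm operates.
With MC = 172 - 84x + 9x^2, P = MC on the upward-sloping part at x* = 10.
TR = 232·10 = 2320. TC = 1829 + 520 = 2349. Profit = 2320 − 2349 = -¥29.
That loss of ¥29 beats the ¥1829 the firm would lose by shutting down; producing recovers ¥1800 of fixed cost.

Profit = -¥29 at x = 10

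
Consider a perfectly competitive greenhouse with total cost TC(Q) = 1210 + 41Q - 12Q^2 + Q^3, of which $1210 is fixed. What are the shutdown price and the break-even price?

Shutdown price = $5; break-even price = $140

AVC = 41 - 12Q + Q^2; minimized at Q = 6, giving min AVC = $5. That is the shutdown price.
ATC = 1210/Q + 41 - 12Q + Q^2. Setting dATC/dQ = −1210/Q^2 − 12 + 2Q = 0 gives Q = 11 (since 2·11^3 − 12·11^2 = 1210).
min ATC = 1210/11 + 41 − 12·11 + 11^2 = $140. That is the break-even price.
For $5 ≤ P < $140 the firm produces at a loss; below $5 it shuts down.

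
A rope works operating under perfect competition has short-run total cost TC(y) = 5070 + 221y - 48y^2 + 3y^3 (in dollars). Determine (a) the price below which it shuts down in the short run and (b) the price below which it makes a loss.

Shutdown price = min AVC. AVC = 221 - 48y + 3y^2, with vertex at y = 8 and minimum $29.
ATC = 5070/y + 221 - 48y + 3y^2. Setting dATC/dy = −5070/y^2 − 48 + 6y = 0 gives y = 13 (since 6·13^3 − 48·13^2 = 5070).
min ATC = 5070/13 + 221 − 48·13 + 3·13^2 = $494. That is the break-even price.
For $29 ≤ P < $494 the firm produces at a loss; below $29 it shuts down.

Shutdown price = $29; break-even price = $494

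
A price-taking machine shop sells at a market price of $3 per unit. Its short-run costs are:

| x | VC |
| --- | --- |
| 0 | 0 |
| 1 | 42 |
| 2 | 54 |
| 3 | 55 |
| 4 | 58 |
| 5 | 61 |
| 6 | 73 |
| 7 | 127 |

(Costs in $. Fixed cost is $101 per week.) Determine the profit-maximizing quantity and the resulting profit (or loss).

x = 0 (shut down); profit = -$101

Tabulate TR − TC: x=0: -101; x=1: -140; x=2: -149; x=3: -147; x=4: -147; x=5: -147; x=6: -156; x=7: -207.
Profit is highest at x = 0. Equivalently, the lowest AVC in the table is 73/6 ≈ $12.17 at x = 6, and P = $3 falls below it — price never covers variable cost, so the firm shuts down and loses only its fixed cost.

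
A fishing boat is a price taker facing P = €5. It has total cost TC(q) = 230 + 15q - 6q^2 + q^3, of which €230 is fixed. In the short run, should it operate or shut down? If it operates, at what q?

Strip out fixed cost: VC = 15q - 6q^2 + q^3. Then AVC = 15 - 6q + q^2 and MC = 15 - 12q + 3q^2.
AVC hits its minimum where MC = AVC, at q = 3, giving min AVC = 15 - 6·3 + 3^2 = €6.
Since P = €5 < min AVC = €6, price fails to cover variable cost at any output.
Shutting down limits the loss to fixed cost, €230.

Shut down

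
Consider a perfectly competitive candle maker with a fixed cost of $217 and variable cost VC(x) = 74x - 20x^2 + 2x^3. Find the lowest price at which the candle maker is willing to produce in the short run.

$24 per unit

The shutdown price is the minimum of AVC. VC = 74x - 20x^2 + 2x^3, so AVC = 74 - 20x + 2x^2.
At the minimum of AVC, MC = AVC. MC = 74 - 40x + 6x^2; setting MC = AVC gives 4x^2 - 20x = 0, so x = 5. min AVC = 24.
So the shutdown price is $24.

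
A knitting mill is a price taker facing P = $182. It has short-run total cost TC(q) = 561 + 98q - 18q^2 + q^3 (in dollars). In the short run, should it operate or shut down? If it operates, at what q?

Produce at q = 14

From TC, MC = TC'(q) = 98 - 36q + 3q^2 and AVC = VC/q = 98 - 18q + q^2.
AVC hits its minimum where MC = AVC, at q = 9, giving min AVC = 98 - 18·9 + 9^2 = $17.
Since P = $182 ≥ min AVC = $17, price covers variable cost and the firm should produce.
P = MC gives -84 - 36q + 3q^2 = 0, with roots -2 and 14. Take the larger (rising MC): q* = 14.
Check: AVC at q = 14 is $42 ≤ P, so revenue covers variable cost.
Profit = P·q − TC = 182·14 − 1149 = $1399.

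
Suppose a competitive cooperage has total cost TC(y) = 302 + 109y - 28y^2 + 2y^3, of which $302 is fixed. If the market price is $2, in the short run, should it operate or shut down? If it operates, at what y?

From TC, MC = TC'(y) = 109 - 56y + 6y^2 and AVC = VC/y = 109 - 28y + 2y^2.
AVC hits its minimum where MC = AVC, at y = 7, giving min AVC = 109 - 28·7 + 2·7^2 = $11.
P = $2 lies below min AVC = $11; no output level covers variable cost.
Shutting down limits the loss to fixed cost, $302.

Shut down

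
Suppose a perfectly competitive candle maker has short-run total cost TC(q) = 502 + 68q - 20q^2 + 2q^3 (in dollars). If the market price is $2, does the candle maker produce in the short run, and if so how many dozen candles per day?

Shut down

Variable cost is VC = 68q - 20q^2 + 2q^3, so AVC = VC/q = 68 - 20q + 2q^2 and MC = dTC/dq = 68 - 40q + 6q^2.
The AVC parabola has its vertex at q = 20/4 = 5, where AVC = 68 - 20·5 + 2·5^2 = $18.
P = $2 lies below min AVC = $18; no output level covers variable cost.
Shutting down limits the loss to fixed cost, $502.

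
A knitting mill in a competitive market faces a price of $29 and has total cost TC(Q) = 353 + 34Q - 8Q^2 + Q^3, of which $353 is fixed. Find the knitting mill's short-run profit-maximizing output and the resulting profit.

Profit = -$303 at Q = 5

AVC = 34 - 8Q + Q^2 has its minimum $18 at Q = 4; price $29 clears that bar, so the firm operates.
MC = 34 - 16Q + 3Q^2. Setting P = MC and taking the root on the rising branch gives Q* = 5.
TR = 29·5 = 145. TC = 353 + 95 = 448. Profit = 145 − 448 = -$303.
That loss of $303 beats the $353 the firm would lose by shutting down; producing recovers $50 of fixed cost.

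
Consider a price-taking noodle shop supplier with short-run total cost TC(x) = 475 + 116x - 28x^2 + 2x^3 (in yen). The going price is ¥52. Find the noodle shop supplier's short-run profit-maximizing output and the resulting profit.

Profit = -¥219 at x = 8

AVC = 116 - 28x + 2x^2; min AVC = ¥18 at x = 7. Since P = ¥52 ≥ min AVC, the firm produces.
With MC = 116 - 56x + 6x^2, P = MC on the upward-sloping part at x* = 8.
TR = 52·8 = 416. TC = 475 + 160 = 635. Profit = 416 − 635 = -¥219.
That loss of ¥219 beats the ¥475 the firm would lose by shutting down; producing recovers ¥256 of fixed cost.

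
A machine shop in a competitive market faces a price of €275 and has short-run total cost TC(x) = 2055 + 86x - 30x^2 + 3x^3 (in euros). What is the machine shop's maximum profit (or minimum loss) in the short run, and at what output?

Profit = -€111 at x = 9

AVC = 86 - 30x + 3x^2 has its minimum €11 at x = 5; price €275 clears that bar, so the firm operates.
With MC = 86 - 60x + 9x^2, P = MC on the upward-sloping part at x* = 9.
TR = 275·9 = 2475. TC = 2055 + 531 = 2586. Profit = 2475 − 2586 = -€111.
By producing, the firm covers all variable cost plus €1944 of fixed cost; shutting down would lose the full €2055.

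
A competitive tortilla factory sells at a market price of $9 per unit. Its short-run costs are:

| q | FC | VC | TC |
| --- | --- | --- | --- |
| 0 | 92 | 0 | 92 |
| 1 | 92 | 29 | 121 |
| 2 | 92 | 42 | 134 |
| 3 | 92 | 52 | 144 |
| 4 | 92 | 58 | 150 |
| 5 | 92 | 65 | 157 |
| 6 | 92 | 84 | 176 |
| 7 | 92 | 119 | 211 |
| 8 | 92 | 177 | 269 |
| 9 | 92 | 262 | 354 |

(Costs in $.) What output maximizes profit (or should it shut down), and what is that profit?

Tabulate TR − TC: q=0: -92; q=1: -112; q=2: -116; q=3: -117; q=4: -114; q=5: -112; q=6: -122; q=7: -148; q=8: -197; q=9: -273.
Profit is highest at q = 0. Equivalently, the lowest AVC in the table is 65/5 ≈ $13 at q = 5, and P = $9 falls below it — price never covers variable cost, so the firm shuts down and loses only its fixed cost.

q = 0 (shut down); profit = -$92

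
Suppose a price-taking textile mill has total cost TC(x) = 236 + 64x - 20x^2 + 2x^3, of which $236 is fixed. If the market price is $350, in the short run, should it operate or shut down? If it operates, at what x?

Produce at x = 11

From TC, MC = TC'(x) = 64 - 40x + 6x^2 and AVC = VC/x = 64 - 20x + 2x^2.
AVC hits its minimum where MC = AVC, at x = 5, giving min AVC = 64 - 20·5 + 2·5^2 = $14.
Since P = $350 ≥ min AVC = $14, price covers variable cost and the firm should produce.
Solving P = MC: -286 - 40x + 6x^2 = 0 ⇒ x = -13/3 or 11. On the upward-sloping branch, x* = 11.
Check: AVC at x = 11 is $86 ≤ P, so revenue covers variable cost.
Profit = P·x − TC = 350·11 − 1182 = $2668.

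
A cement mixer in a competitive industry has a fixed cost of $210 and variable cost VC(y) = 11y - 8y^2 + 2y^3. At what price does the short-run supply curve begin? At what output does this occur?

The shutdown price is the minimum of AVC. VC = 11y - 8y^2 + 2y^3, so AVC = 11 - 8y + 2y^2.
At the minimum of AVC, MC = AVC. MC = 11 - 16y + 6y^2; setting MC = AVC gives 4y^2 - 8y = 0, so y = 2. min AVC = 3.
For P < $3 the firm produces nothing.

$3 per unit, at y = 2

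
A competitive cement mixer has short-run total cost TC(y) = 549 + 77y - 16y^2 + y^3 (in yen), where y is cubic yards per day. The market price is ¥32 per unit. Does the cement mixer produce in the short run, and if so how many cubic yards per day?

Produce at y = 9

Strip out fixed cost: VC = 77y - 16y^2 + y^3. Then AVC = 77 - 16y + y^2 and MC = 77 - 32y + 3y^2.
AVC hits its minimum where MC = AVC, at y = 8, giving min AVC = 77 - 16·8 + 8^2 = ¥13.
Since P = ¥32 ≥ min AVC = ¥13, price covers variable cost and the firm should produce.
P = MC gives 45 - 32y + 3y^2 = 0, with roots 5/3 and 9. Take the larger (rising MC): y* = 9.
Check: AVC at y = 9 is ¥14 ≤ P, so revenue covers variable cost.
Profit = P·y − TC = 32·9 − 675 = -¥387, a loss, but smaller than the ¥549 fixed cost the firm would lose by shutting down.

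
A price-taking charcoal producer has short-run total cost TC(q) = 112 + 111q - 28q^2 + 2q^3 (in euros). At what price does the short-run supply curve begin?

Short-run supply begins at min AVC. From VC = 111q - 28q^2 + 2q^3, AVC = 111 - 28q + 2q^2.
dAVC/dq = -28 + 4q = 0 gives q = 7. min AVC = 111 - 28·7 + 2·7^2 = 13.
For P < €13 the firm produces nothing.

€13 per unit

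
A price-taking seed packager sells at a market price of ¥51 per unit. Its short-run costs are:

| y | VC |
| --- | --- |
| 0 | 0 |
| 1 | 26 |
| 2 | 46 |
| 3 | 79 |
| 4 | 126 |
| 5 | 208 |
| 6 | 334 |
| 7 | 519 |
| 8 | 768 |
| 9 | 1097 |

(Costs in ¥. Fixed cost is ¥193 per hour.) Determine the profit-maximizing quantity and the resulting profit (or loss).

y = 4; profit = -¥115

Profit at each row (π = 51y − TC): y=0: -193; y=1: -168; y=2: -137; y=3: -119; y=4: -115; y=5: -146; y=6: -221; y=7: -355; y=8: -553; y=9: -831.
Profit is maximized at y = 4. AVC there is 126/4 = ¥31.50 ≤ P, so producing beats shutting down (which would give -¥193).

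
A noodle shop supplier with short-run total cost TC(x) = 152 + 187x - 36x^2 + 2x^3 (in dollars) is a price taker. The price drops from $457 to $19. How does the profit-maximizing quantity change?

AVC = 187 - 36x + 2x^2, minimized at x = 9 where min AVC = $25. MC = 187 - 72x + 6x^2.
At P = $457 ≥ min AVC, set P = MC on the rising branch: x = 15.
At P = $19 < min AVC = $25, price no longer covers variable cost at any output, so the firm shuts down: x = 0.

Output falls from 15 to 0 (the firm shuts down)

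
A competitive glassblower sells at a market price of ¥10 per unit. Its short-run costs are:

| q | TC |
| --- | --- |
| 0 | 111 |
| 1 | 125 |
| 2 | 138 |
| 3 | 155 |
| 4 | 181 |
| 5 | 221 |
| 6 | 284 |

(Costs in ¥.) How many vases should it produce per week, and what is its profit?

q = 0 (shut down); profit = -¥111

Compute π = P·q − TC at each output: q=0: -111; q=1: -115; q=2: -118; q=3: -125; q=4: -141; q=5: -171; q=6: -224.
Profit is highest at q = 0. Equivalently, the lowest AVC in the table is 27/2 ≈ ¥13.50 at q = 2, and P = ¥10 falls below it — price never covers variable cost, so the firm shuts down and loses only its fixed cost.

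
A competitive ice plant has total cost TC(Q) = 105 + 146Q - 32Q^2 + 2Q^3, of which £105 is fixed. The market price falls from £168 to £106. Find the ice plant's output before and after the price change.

MC = 146 - 64Q + 6Q^2; the shutdown threshold is min AVC = £18 (at Q = 8).
With P = £168 above the shutdown price, P = MC gives Q = 11.
At P = £106 ≥ min AVC, set P = MC: Q = 10. The firm stays open but cuts output.

Output falls from 11 to 10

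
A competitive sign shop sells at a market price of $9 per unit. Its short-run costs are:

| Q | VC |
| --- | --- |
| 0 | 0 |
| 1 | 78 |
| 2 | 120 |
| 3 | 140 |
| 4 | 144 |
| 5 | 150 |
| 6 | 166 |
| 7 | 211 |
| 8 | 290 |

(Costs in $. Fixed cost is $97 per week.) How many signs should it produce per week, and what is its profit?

Q = 0 (shut down); profit = -$97

Profit at each row (π = 9Q − TC): Q=0: -97; Q=1: -166; Q=2: -199; Q=3: -210; Q=4: -205; Q=5: -202; Q=6: -209; Q=7: -245; Q=8: -315.
Profit is highest at Q = 0. Equivalently, the lowest AVC in the table is 166/6 ≈ $27.67 at Q = 6, and P = $9 falls below it — price never covers variable cost, so the firm shuts down and loses only its fixed cost.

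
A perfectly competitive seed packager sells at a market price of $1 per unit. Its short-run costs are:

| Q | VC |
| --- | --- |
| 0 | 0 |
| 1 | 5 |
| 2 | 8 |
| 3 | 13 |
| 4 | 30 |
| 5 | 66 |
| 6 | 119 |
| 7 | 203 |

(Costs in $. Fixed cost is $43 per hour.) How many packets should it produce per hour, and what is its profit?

Q = 0 (shut down); profit = -$43

Compute π = P·Q − TC at each output: Q=0: -43; Q=1: -47; Q=2: -49; Q=3: -53; Q=4: -69; Q=5: -104; Q=6: -156; Q=7: -239.
Profit is highest at Q = 0. Equivalently, the lowest AVC in the table is 8/2 ≈ $4 at Q = 2, and P = $1 falls below it — price never covers variable cost, so the firm shuts down and loses only its fixed cost.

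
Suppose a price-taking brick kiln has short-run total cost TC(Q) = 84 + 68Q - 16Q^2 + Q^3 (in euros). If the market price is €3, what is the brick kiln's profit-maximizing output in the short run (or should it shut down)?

Strip out fixed cost: VC = 68Q - 16Q^2 + Q^3. Then AVC = 68 - 16Q + Q^2 and MC = 68 - 32Q + 3Q^2.
AVC is minimized where dAVC/dQ = -16 + 2Q = 0, at Q = 8; min AVC = 68 - 16·8 + 8^2 = €4.
P = €3 lies below min AVC = €4; no output level covers variable cost.
Shutting down limits the loss to fixed cost, €84.

Shut down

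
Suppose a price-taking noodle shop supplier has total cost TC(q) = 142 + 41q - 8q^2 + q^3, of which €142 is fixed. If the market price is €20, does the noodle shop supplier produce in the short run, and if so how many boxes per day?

Shut down

From TC, MC = TC'(q) = 41 - 16q + 3q^2 and AVC = VC/q = 41 - 8q + q^2.
AVC is minimized where dAVC/dq = -8 + 2q = 0, at q = 4; min AVC = 41 - 8·4 + 4^2 = €25.
P = €20 lies below min AVC = €25; no output level covers variable cost.
Best response: produce nothing and absorb the €142 fixed cost.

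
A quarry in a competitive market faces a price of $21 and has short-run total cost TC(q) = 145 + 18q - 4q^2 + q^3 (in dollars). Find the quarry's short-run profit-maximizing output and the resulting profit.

Profit = -$127 at q = 3

AVC = 18 - 4q + q^2; min AVC = $14 at q = 2. Since P = $21 ≥ min AVC, the firm produces.
MC = 18 - 8q + 3q^2. Setting P = MC and taking the root on the rising branch gives q* = 3.
TR = 21·3 = 63. TC = 145 + 45 = 190. Profit = 63 − 190 = -$127.
Shutting down would mean losing the fixed cost of $145, so operating at a loss of $127 is better by $18.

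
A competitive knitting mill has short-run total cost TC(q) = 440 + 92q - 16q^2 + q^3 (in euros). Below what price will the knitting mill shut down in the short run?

The firm shuts down when price falls below the minimum of average variable cost. AVC = VC/q = 92 - 16q + q^2.
At the minimum of AVC, MC = AVC. MC = 92 - 32q + 3q^2; setting MC = AVC gives 2q^2 - 16q = 0, so q = 8. min AVC = 28.
So the shutdown price is €28.

€28 per unit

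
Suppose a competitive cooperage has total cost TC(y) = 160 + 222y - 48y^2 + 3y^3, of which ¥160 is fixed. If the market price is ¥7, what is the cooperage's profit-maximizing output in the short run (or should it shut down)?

Shut down

Variable cost is VC = 222y - 48y^2 + 3y^3, so AVC = VC/y = 222 - 48y + 3y^2 and MC = dTC/dy = 222 - 96y + 9y^2.
The AVC parabola has its vertex at y = 48/6 = 8, where AVC = 222 - 48·8 + 3·8^2 = ¥30.
With P < min AVC (¥7 < ¥30), every unit sold adds to the loss.
The firm minimizes its loss by shutting down and losing only its fixed cost of ¥160.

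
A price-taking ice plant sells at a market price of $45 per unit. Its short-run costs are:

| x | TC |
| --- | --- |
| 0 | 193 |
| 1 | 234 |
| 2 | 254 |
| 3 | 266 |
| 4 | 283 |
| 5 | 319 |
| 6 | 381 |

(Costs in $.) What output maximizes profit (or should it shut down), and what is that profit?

Tabulate TR − TC: x=0: -193; x=1: -189; x=2: -164; x=3: -131; x=4: -103; x=5: -94; x=6: -111.
Profit is maximized at x = 5. AVC there is 126/5 = $25.20 ≤ P, so producing beats shutting down (which would give -$193).

x = 5; profit = -$94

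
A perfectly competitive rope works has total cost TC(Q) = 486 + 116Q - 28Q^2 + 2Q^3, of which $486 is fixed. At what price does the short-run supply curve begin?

$18 per unit

Short-run supply begins at min AVC. From VC = 116Q - 28Q^2 + 2Q^3, AVC = 116 - 28Q + 2Q^2.
dAVC/dQ = -28 + 4Q = 0 gives Q = 7. min AVC = 116 - 28·7 + 2·7^2 = 18.
The firm shuts down for any P below $18.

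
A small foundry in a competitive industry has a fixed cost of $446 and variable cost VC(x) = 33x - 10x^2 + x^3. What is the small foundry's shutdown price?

$8 per unit

The shutdown price is the minimum of AVC. VC = 33x - 10x^2 + x^3, so AVC = 33 - 10x + x^2.
dAVC/dx = -10 + 2x = 0 gives x = 5. min AVC = 33 - 10·5 + 5^2 = 8.
The firm shuts down for any P below $8.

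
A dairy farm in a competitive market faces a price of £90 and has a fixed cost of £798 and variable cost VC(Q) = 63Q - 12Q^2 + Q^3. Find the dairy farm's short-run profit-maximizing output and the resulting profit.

Profit = -£312 at Q = 9

AVC = 63 - 12Q + Q^2; min AVC = £27 at Q = 6. Since P = £90 ≥ min AVC, the firm produces.
MC = 63 - 24Q + 3Q^2. Setting P = MC and taking the root on the rising branch gives Q* = 9.
TR = 90·9 = 810. TC = 798 + 324 = 1122. Profit = 810 − 1122 = -£312.
By producing, the firm covers all variable cost plus £486 of fixed cost; shutting down would lose the full £798.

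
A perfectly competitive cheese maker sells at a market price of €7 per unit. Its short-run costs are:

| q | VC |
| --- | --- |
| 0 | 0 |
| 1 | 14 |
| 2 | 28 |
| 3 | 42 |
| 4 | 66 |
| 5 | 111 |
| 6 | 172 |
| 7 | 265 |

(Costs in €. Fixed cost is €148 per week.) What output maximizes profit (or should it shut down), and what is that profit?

q = 0 (shut down); profit = -€148

Tabulate TR − TC: q=0: -148; q=1: -155; q=2: -162; q=3: -169; q=4: -186; q=5: -224; q=6: -278; q=7: -364.
Profit is highest at q = 0. Equivalently, the lowest AVC in the table is 14/1 ≈ €14 at q = 1, and P = €7 falls below it — price never covers variable cost, so the firm shuts down and loses only its fixed cost.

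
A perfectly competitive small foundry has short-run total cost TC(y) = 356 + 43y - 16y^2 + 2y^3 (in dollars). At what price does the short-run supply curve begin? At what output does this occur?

$11 per unit, at y = 4

The shutdown price is the minimum of AVC. VC = 43y - 16y^2 + 2y^3, so AVC = 43 - 16y + 2y^2.
dAVC/dy = -16 + 4y = 0 gives y = 4. min AVC = 43 - 16·4 + 2·4^2 = 11.
For P < $11 the firm produces nothing.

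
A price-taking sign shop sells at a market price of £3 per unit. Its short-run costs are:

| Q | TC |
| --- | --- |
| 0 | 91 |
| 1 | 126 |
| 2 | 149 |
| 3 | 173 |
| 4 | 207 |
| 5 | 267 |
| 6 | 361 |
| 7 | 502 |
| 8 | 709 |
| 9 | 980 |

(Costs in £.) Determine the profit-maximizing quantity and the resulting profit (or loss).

Compute π = P·Q − TC at each output: Q=0: -91; Q=1: -123; Q=2: -143; Q=3: -164; Q=4: -195; Q=5: -252; Q=6: -343; Q=7: -481; Q=8: -685; Q=9: -953.
Profit is highest at Q = 0. Equivalently, the lowest AVC in the table is 82/3 ≈ £27.33 at Q = 3, and P = £3 falls below it — price never covers variable cost, so the firm shuts down and loses only its fixed cost.

Q = 0 (shut down); profit = -£91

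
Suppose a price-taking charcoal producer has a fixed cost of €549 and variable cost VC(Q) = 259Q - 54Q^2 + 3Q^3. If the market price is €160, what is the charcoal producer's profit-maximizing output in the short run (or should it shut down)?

From TC, MC = TC'(Q) = 259 - 108Q + 9Q^2 and AVC = VC/Q = 259 - 54Q + 3Q^2.
AVC is minimized where dAVC/dQ = -54 + 6Q = 0, at Q = 9; min AVC = 259 - 54·9 + 3·9^2 = €16.
Since P = €160 ≥ min AVC = €16, price covers variable cost and the firm should produce.
P = MC gives 99 - 108Q + 9Q^2 = 0, with roots 1 and 11. Take the larger (rising MC): Q* = 11.
Check: AVC at Q = 11 is €28 ≤ P, so revenue covers variable cost.
Profit = P·Q − TC = 160·11 − 857 = €903.

Produce at Q = 11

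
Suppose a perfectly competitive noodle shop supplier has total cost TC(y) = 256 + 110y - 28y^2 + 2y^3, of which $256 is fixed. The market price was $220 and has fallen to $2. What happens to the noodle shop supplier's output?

AVC = 110 - 28y + 2y^2, minimized at y = 7 where min AVC = $12. MC = 110 - 56y + 6y^2.
At P = $220 ≥ min AVC, set P = MC on the rising branch: y = 11.
At P = $2 < min AVC = $12, price no longer covers variable cost at any output, so the firm shuts down: y = 0.

Output falls from 11 to 0 (the firm shuts down)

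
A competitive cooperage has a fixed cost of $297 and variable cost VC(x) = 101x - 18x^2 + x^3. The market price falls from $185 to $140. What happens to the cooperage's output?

MC = 101 - 36x + 3x^2; the shutdown threshold is min AVC = $20 (at x = 9).
With P = $185 above the shutdown price, P = MC gives x = 14.
At P = $140 ≥ min AVC, set P = MC: x = 13. The firm stays open but cuts output.

Output falls from 14 to 13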